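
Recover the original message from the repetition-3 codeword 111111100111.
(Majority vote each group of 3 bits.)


Groups: 111, 111, 100, 111
Majority votes: 1101

1101


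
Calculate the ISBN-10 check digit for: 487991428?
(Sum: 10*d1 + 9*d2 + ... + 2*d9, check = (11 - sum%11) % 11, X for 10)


Weighted sum: 328
328 mod 11 = 9

Check digit: 2


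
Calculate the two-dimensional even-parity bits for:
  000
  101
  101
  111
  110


Row parities: 00010
Column parities: 001

Row P: 00010, Col P: 001, Corner: 1


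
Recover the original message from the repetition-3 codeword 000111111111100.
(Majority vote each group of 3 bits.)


Groups: 000, 111, 111, 111, 100
Majority votes: 01110

01110


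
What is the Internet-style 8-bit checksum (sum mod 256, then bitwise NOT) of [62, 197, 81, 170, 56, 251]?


Sum = 817 mod 256 = 49
Complement = 206

206


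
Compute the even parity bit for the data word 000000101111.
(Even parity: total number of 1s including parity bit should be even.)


Number of 1s in data: 5
Parity bit: 1

1


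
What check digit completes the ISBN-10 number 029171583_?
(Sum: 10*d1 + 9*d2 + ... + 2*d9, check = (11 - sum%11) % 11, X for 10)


Weighted sum: 194
194 mod 11 = 7

Check digit: 4


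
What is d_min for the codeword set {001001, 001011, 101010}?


Comparing all pairs, minimum distance: 1
Can detect 0 errors, correct 0 errors

1


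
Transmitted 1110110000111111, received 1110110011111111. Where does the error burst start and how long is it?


XOR: 0000000011000000

Burst at position 8, length 2


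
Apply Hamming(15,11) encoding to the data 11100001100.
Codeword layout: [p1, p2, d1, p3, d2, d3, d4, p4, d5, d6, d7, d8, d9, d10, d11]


Parity bits: p1=1, p2=0, p3=0, p4=0

101011000001100


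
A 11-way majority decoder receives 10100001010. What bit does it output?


Ones: 4 out of 11
Threshold: 6

0 (4/11 voted 1)


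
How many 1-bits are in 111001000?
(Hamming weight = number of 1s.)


Counting 1s in 111001000

4


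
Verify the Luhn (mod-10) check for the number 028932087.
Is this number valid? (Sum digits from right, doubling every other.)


Luhn sum = 42
42 mod 10 = 2

Invalid (Luhn sum mod 10 = 2)


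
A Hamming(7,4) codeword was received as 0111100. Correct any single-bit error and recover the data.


Syndrome = 0: no error detected

Data: 1100 (no errors)


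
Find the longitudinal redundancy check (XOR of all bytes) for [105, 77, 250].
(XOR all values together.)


XOR chain: 105 ^ 77 ^ 250 = 222

222


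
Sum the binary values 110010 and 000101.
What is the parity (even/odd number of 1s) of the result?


110010 = 50
000101 = 5
Sum = 55 = 110111
1s count = 5

odd parity (5 ones in 110111)


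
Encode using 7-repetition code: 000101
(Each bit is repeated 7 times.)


Each bit -> 7 copies

000000000000000000000111111100000001111111


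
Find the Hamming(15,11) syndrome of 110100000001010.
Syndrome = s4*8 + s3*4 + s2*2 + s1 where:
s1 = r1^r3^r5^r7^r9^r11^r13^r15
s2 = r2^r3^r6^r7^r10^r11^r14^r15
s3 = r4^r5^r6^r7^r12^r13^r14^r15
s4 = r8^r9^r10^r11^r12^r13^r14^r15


s1=1, s2=0, s3=1, s4=0

Syndrome = 5 (error at position 5)


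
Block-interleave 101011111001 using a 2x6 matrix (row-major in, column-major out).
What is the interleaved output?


Matrix:
  101011
  111001
Read columns: 110111001011

110111001011


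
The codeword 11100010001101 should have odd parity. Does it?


Number of 1s: 7

Yes, parity is correct (7 ones)


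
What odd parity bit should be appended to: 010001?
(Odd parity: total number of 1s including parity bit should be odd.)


Number of 1s in data: 2
Parity bit: 1

1


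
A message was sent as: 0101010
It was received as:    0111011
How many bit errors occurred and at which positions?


XOR: 0010001

2 error(s) at position(s): 2, 6


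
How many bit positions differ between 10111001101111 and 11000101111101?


XOR: 01111100010010
Count of 1s: 7

7


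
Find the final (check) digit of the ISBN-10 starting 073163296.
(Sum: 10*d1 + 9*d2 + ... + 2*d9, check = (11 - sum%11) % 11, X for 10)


Weighted sum: 192
192 mod 11 = 5

Check digit: 6


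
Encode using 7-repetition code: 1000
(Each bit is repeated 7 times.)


Each bit -> 7 copies

1111111000000000000000000000


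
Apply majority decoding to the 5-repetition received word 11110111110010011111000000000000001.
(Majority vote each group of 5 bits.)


Groups: 11110, 11111, 00100, 11111, 00000, 00000, 00001
Majority votes: 1101000

1101000


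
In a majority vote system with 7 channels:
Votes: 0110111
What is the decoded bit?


Ones: 5 out of 7
Threshold: 4

1 (5/7 voted 1)


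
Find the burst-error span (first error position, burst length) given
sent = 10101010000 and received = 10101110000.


XOR: 00000100000

Burst at position 5, length 1


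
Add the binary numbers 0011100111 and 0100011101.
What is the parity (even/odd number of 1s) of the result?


0011100111 = 231
0100011101 = 285
Sum = 516 = 1000000100
1s count = 2

even parity (2 ones in 1000000100)


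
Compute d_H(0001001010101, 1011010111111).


XOR: 1010011101010
Count of 1s: 7

7


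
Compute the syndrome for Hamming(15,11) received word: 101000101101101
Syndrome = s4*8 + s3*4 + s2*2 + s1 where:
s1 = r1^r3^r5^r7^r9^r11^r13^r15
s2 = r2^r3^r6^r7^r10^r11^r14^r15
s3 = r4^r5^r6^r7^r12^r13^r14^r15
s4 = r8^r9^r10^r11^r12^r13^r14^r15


s1=0, s2=0, s3=0, s4=1

Syndrome = 8 (error at position 8)


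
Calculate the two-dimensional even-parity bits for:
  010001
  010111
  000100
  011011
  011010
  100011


Row parities: 001011
Column parities: 100000

Row P: 001011, Col P: 100000, Corner: 1


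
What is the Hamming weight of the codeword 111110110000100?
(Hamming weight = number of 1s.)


Counting 1s in 111110110000100

8


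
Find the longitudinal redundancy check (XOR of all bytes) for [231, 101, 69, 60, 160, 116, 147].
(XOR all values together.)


XOR chain: 231 ^ 101 ^ 69 ^ 60 ^ 160 ^ 116 ^ 147 = 188

188


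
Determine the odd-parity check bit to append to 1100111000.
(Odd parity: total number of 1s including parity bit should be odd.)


Number of 1s in data: 5
Parity bit: 0

0


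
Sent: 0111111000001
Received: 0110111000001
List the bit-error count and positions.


XOR: 0001000000000

1 error(s) at position(s): 3


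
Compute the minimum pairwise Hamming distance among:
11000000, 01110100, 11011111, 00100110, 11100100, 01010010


Comparing all pairs, minimum distance: 2
Can detect 1 errors, correct 0 errors

2


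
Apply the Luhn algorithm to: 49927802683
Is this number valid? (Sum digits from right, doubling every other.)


Luhn sum = 60
60 mod 10 = 0

Valid (Luhn sum mod 10 = 0)


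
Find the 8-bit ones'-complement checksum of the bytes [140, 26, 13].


Sum = 179 mod 256 = 179
Complement = 76

76


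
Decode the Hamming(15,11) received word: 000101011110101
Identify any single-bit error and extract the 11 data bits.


Syndrome = 0: no error detected

Data: 00101110101 (no errors)


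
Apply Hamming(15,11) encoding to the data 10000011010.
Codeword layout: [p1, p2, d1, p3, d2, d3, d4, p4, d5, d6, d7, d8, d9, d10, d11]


Parity bits: p1=0, p2=1, p3=0, p4=1

011000010011010


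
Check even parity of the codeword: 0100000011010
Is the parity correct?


Number of 1s: 4

Yes, parity is correct (4 ones)


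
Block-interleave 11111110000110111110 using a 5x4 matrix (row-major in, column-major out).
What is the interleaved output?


Matrix:
  1111
  1110
  0001
  1011
  1110
Read columns: 11011110011101110110

11011110011101110110


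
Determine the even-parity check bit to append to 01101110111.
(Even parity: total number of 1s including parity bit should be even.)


Number of 1s in data: 8
Parity bit: 0

0


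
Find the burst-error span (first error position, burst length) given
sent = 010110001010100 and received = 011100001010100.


XOR: 001010000000000

Burst at position 2, length 3


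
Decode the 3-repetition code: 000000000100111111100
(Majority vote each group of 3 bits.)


Groups: 000, 000, 000, 100, 111, 111, 100
Majority votes: 0000110

0000110


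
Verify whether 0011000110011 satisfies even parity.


Number of 1s: 6

Yes, parity is correct (6 ones)


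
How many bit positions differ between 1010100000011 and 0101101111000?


XOR: 1111001111011
Count of 1s: 10

10


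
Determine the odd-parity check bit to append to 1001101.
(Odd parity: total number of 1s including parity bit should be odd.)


Number of 1s in data: 4
Parity bit: 1

1


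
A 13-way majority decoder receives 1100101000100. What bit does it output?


Ones: 5 out of 13
Threshold: 7

0 (5/13 voted 1)


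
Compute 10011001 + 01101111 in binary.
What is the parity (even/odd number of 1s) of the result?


10011001 = 153
01101111 = 111
Sum = 264 = 100001000
1s count = 2

even parity (2 ones in 100001000)


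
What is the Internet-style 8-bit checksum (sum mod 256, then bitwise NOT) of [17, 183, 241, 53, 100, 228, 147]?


Sum = 969 mod 256 = 201
Complement = 54

54


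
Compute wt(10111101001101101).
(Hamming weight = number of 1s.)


Counting 1s in 10111101001101101

11


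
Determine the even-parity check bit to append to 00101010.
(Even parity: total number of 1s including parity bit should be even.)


Number of 1s in data: 3
Parity bit: 1

1


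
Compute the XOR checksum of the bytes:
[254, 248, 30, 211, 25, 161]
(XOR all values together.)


XOR chain: 254 ^ 248 ^ 30 ^ 211 ^ 25 ^ 161 = 115

115


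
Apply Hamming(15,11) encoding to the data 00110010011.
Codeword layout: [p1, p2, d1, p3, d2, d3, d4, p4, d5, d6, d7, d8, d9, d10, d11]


Parity bits: p1=1, p2=1, p3=0, p4=1

110001110010011


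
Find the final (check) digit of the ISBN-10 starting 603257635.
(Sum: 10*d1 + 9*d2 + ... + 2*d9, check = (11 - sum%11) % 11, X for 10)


Weighted sum: 206
206 mod 11 = 8

Check digit: 3


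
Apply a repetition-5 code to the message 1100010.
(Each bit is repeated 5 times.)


Each bit -> 5 copies

11111111110000000000000001111100000


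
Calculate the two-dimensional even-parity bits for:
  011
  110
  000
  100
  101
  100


Row parities: 000101
Column parities: 000

Row P: 000101, Col P: 000, Corner: 0


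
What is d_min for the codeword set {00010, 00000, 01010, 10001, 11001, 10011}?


Comparing all pairs, minimum distance: 1
Can detect 0 errors, correct 0 errors

1


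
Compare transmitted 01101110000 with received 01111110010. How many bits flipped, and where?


XOR: 00010000010

2 error(s) at position(s): 3, 9


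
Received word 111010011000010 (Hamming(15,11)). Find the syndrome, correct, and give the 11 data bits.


Syndrome = 10: error at position 10

Data: 11001100010 (corrected bit 10)


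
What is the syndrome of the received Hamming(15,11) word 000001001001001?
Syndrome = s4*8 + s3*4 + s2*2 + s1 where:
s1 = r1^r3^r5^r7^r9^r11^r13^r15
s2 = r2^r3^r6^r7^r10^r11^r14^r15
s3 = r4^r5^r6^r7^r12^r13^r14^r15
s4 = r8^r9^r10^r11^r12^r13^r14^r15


s1=0, s2=0, s3=1, s4=1

Syndrome = 12 (error at position 12)


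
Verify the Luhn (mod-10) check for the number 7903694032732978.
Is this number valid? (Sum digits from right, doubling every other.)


Luhn sum = 79
79 mod 10 = 9

Invalid (Luhn sum mod 10 = 9)


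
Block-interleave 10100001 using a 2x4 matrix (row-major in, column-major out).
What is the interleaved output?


Matrix:
  1010
  0001
Read columns: 10001001

10001001


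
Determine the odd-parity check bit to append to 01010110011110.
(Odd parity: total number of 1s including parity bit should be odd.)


Number of 1s in data: 8
Parity bit: 1

1


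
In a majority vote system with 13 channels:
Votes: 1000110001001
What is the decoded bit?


Ones: 5 out of 13
Threshold: 7

0 (5/13 voted 1)


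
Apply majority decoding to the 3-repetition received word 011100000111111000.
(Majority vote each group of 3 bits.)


Groups: 011, 100, 000, 111, 111, 000
Majority votes: 100110

100110


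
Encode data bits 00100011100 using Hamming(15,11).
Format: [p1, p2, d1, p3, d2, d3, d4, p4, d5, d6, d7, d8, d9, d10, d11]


Parity bits: p1=0, p2=0, p3=1, p4=1

000101010011100


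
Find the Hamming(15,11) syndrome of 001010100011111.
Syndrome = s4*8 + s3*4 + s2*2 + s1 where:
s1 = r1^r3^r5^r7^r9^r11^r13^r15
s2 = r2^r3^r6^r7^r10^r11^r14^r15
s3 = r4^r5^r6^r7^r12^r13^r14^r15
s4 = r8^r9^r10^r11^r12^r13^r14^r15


s1=0, s2=1, s3=0, s4=1

Syndrome = 10 (error at position 10)


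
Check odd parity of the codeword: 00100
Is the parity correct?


Number of 1s: 1

Yes, parity is correct (1 ones)


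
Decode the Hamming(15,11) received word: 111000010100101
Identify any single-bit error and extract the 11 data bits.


Syndrome = 0: no error detected

Data: 10000100101 (no errors)


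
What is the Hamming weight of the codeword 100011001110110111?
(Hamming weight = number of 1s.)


Counting 1s in 100011001110110111

11


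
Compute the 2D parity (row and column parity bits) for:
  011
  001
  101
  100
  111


Row parities: 01011
Column parities: 100

Row P: 01011, Col P: 100, Corner: 1


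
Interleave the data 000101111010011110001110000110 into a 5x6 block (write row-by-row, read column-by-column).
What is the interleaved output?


Matrix:
  000101
  111010
  011110
  001110
  000110
Read columns: 010000110001110101110111110000

010000110001110101110111110000


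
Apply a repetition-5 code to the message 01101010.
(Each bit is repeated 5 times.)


Each bit -> 5 copies

0000011111111110000011111000001111100000


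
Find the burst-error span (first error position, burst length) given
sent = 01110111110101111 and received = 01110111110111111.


XOR: 00000000000010000

Burst at position 12, length 1


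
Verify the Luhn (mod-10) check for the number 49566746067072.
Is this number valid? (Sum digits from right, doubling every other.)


Luhn sum = 66
66 mod 10 = 6

Invalid (Luhn sum mod 10 = 6)


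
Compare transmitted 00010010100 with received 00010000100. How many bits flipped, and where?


XOR: 00000010000

1 error(s) at position(s): 6


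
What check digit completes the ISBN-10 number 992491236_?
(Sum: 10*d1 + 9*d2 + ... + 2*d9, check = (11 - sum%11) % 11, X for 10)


Weighted sum: 303
303 mod 11 = 6

Check digit: 5


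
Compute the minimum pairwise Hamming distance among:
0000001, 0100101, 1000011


Comparing all pairs, minimum distance: 2
Can detect 1 errors, correct 0 errors

2


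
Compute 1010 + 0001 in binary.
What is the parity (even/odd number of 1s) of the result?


1010 = 10
0001 = 1
Sum = 11 = 1011
1s count = 3

odd parity (3 ones in 1011)


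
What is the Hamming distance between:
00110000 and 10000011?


XOR: 10110011
Count of 1s: 5

5


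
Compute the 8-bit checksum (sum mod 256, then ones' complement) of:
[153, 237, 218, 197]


Sum = 805 mod 256 = 37
Complement = 218

218


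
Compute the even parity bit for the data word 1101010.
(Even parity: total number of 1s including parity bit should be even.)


Number of 1s in data: 4
Parity bit: 0

0


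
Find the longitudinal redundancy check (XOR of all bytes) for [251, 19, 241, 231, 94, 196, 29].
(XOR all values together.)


XOR chain: 251 ^ 19 ^ 241 ^ 231 ^ 94 ^ 196 ^ 29 = 121

121


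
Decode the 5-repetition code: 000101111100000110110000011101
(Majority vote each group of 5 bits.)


Groups: 00010, 11111, 00000, 11011, 00000, 11101
Majority votes: 010101

010101


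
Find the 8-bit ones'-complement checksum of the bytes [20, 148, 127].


Sum = 295 mod 256 = 39
Complement = 216

216


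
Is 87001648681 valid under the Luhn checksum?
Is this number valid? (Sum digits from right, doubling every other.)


Luhn sum = 42
42 mod 10 = 2

Invalid (Luhn sum mod 10 = 2)


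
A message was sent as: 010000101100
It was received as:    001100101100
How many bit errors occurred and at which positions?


XOR: 011100000000

3 error(s) at position(s): 1, 2, 3


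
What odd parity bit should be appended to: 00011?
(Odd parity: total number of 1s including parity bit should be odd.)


Number of 1s in data: 2
Parity bit: 1

1


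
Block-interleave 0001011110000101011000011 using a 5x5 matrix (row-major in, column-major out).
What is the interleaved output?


Matrix:
  00010
  11110
  00010
  10110
  00011
Read columns: 0101001000010101111100001

0101001000010101111100001


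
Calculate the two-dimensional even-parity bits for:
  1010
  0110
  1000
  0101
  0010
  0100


Row parities: 001011
Column parities: 0111

Row P: 001011, Col P: 0111, Corner: 1


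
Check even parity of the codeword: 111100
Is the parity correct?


Number of 1s: 4

Yes, parity is correct (4 ones)


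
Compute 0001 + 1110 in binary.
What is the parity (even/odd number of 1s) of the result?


0001 = 1
1110 = 14
Sum = 15 = 1111
1s count = 4

even parity (4 ones in 1111)


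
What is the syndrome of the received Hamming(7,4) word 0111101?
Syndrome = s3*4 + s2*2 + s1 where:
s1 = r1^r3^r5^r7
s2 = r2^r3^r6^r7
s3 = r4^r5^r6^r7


s1=1, s2=1, s3=1

Syndrome = 7 (error at position 7)


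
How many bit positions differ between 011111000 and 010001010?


XOR: 001110010
Count of 1s: 4

4


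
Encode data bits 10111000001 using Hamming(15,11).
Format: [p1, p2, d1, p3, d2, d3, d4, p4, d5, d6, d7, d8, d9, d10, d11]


Parity bits: p1=0, p2=0, p3=1, p4=0

001101101000001


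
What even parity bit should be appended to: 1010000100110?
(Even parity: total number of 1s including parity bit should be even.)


Number of 1s in data: 5
Parity bit: 1

1


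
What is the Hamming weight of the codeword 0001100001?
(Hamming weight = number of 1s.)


Counting 1s in 0001100001

3


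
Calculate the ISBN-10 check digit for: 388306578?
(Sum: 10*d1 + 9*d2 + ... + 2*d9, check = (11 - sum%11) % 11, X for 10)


Weighted sum: 274
274 mod 11 = 10

Check digit: 1


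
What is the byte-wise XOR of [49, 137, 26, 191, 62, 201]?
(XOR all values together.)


XOR chain: 49 ^ 137 ^ 26 ^ 191 ^ 62 ^ 201 = 234

234


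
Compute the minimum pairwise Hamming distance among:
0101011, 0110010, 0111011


Comparing all pairs, minimum distance: 1
Can detect 0 errors, correct 0 errors

1


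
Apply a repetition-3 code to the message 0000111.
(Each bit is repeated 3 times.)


Each bit -> 3 copies

000000000000111111111


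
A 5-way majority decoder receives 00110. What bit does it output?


Ones: 2 out of 5
Threshold: 3

0 (2/5 voted 1)


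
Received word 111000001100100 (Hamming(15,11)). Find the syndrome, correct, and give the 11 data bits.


Syndrome = 14: error at position 14

Data: 10001100110 (corrected bit 14)


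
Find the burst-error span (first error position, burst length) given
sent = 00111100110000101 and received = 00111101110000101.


XOR: 00000001000000000

Burst at position 7, length 1


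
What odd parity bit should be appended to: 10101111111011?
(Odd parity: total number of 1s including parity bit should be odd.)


Number of 1s in data: 11
Parity bit: 0

0


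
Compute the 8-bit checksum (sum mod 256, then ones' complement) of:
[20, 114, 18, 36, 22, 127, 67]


Sum = 404 mod 256 = 148
Complement = 107

107


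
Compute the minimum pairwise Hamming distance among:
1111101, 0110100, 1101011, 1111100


Comparing all pairs, minimum distance: 1
Can detect 0 errors, correct 0 errors

1


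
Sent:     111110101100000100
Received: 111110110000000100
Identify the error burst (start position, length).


XOR: 000000011100000000

Burst at position 7, length 3


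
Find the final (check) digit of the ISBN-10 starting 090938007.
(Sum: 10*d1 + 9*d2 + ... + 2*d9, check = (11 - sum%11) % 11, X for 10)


Weighted sum: 216
216 mod 11 = 7

Check digit: 4


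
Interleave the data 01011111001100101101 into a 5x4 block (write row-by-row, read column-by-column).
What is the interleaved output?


Matrix:
  0101
  1111
  0011
  0010
  1101
Read columns: 01001110010111011101

01001110010111011101


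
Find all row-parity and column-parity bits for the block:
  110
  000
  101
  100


Row parities: 0001
Column parities: 111

Row P: 0001, Col P: 111, Corner: 1


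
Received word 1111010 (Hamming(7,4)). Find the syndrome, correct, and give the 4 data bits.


Syndrome = 2: error at position 2

Data: 1010 (corrected bit 2)


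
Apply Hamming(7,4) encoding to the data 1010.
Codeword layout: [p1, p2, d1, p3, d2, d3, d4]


Parity bits: p1=1, p2=0, p3=1

1011010


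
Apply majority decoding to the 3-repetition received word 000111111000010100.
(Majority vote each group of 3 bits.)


Groups: 000, 111, 111, 000, 010, 100
Majority votes: 011000

011000


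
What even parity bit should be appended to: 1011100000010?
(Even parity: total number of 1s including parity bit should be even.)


Number of 1s in data: 5
Parity bit: 1

1


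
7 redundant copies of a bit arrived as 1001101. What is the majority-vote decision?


Ones: 4 out of 7
Threshold: 4

1 (4/7 voted 1)


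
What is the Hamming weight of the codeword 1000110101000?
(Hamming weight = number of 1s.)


Counting 1s in 1000110101000

5


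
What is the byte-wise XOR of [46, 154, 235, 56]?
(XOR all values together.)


XOR chain: 46 ^ 154 ^ 235 ^ 56 = 103

103


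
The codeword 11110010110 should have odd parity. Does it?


Number of 1s: 7

Yes, parity is correct (7 ones)


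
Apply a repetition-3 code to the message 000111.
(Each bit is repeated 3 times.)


Each bit -> 3 copies

000000000111111111


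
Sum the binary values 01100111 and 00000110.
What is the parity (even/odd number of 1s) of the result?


01100111 = 103
00000110 = 6
Sum = 109 = 1101101
1s count = 5

odd parity (5 ones in 1101101)


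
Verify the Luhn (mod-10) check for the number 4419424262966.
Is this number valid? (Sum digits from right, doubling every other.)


Luhn sum = 66
66 mod 10 = 6

Invalid (Luhn sum mod 10 = 6)


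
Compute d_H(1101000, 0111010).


XOR: 1010010
Count of 1s: 3

3


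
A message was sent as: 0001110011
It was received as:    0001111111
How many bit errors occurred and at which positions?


XOR: 0000001100

2 error(s) at position(s): 6, 7


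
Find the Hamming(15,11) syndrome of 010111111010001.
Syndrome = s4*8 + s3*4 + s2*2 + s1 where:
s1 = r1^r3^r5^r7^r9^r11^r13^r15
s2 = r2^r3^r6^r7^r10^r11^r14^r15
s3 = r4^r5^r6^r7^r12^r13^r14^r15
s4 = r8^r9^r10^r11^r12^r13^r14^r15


s1=1, s2=1, s3=1, s4=0

Syndrome = 7 (error at position 7)


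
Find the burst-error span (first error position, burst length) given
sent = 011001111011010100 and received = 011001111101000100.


XOR: 000000000110010000

Burst at position 9, length 5


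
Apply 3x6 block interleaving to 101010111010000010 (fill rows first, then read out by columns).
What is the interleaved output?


Matrix:
  101010
  111010
  000010
Read columns: 110010110000111000

110010110000111000


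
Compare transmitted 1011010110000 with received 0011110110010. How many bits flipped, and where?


XOR: 1000100000010

3 error(s) at position(s): 0, 4, 11


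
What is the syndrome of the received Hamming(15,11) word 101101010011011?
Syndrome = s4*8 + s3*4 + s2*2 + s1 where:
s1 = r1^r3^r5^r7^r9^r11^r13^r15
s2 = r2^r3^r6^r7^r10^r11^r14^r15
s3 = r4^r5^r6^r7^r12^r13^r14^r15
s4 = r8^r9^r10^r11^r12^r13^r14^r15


s1=0, s2=1, s3=1, s4=1

Syndrome = 14 (error at position 14)


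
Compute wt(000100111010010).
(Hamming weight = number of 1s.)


Counting 1s in 000100111010010

6


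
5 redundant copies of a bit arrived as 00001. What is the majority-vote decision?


Ones: 1 out of 5
Threshold: 3

0 (1/5 voted 1)


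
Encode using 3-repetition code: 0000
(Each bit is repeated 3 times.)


Each bit -> 3 copies

000000000000


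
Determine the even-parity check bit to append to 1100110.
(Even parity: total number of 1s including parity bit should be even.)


Number of 1s in data: 4
Parity bit: 0

0


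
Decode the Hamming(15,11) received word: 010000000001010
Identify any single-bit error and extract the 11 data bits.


Syndrome = 0: no error detected

Data: 00000001010 (no errors)


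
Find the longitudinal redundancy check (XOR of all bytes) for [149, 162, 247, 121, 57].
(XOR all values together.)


XOR chain: 149 ^ 162 ^ 247 ^ 121 ^ 57 = 128

128


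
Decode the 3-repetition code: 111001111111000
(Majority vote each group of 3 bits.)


Groups: 111, 001, 111, 111, 000
Majority votes: 10110

10110


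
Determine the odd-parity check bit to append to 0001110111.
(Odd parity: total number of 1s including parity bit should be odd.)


Number of 1s in data: 6
Parity bit: 1

1


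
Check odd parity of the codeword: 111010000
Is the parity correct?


Number of 1s: 4

No, parity error (4 ones)


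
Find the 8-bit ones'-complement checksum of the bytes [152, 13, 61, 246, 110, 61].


Sum = 643 mod 256 = 131
Complement = 124

124


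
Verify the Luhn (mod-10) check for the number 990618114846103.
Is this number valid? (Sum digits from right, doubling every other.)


Luhn sum = 54
54 mod 10 = 4

Invalid (Luhn sum mod 10 = 4)


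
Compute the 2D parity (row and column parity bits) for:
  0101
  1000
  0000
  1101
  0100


Row parities: 01011
Column parities: 0100

Row P: 01011, Col P: 0100, Corner: 1


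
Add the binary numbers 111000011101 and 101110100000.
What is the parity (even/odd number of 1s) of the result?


111000011101 = 3613
101110100000 = 2976
Sum = 6589 = 1100110111101
1s count = 9

odd parity (9 ones in 1100110111101)


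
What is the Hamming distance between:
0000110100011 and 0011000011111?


XOR: 0011110111100
Count of 1s: 8

8


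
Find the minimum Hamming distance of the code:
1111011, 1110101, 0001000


Comparing all pairs, minimum distance: 3
Can detect 2 errors, correct 1 errors

3


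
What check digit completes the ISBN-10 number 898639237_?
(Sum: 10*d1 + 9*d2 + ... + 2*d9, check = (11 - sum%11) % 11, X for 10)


Weighted sum: 361
361 mod 11 = 9

Check digit: 2


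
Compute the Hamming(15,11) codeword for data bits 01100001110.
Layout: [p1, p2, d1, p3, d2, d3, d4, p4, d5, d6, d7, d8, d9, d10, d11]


Parity bits: p1=0, p2=0, p3=1, p4=1

000111010001110


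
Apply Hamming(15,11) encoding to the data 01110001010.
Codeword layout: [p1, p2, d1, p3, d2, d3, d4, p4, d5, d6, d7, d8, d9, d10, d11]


Parity bits: p1=0, p2=1, p3=1, p4=0

010111100001010


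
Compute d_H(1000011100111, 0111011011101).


XOR: 1111000111010
Count of 1s: 8

8


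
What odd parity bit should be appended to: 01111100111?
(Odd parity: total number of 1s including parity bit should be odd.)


Number of 1s in data: 8
Parity bit: 1

1


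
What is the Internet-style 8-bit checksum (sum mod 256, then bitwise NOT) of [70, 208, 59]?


Sum = 337 mod 256 = 81
Complement = 174

174


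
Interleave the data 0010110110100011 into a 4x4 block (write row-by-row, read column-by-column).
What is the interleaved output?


Matrix:
  0010
  1101
  1010
  0011
Read columns: 0110010010110101

0110010010110101


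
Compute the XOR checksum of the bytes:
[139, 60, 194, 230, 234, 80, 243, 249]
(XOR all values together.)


XOR chain: 139 ^ 60 ^ 194 ^ 230 ^ 234 ^ 80 ^ 243 ^ 249 = 35

35


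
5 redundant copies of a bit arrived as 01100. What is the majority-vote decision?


Ones: 2 out of 5
Threshold: 3

0 (2/5 voted 1)


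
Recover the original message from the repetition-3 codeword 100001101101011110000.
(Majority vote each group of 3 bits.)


Groups: 100, 001, 101, 101, 011, 110, 000
Majority votes: 0011110

0011110


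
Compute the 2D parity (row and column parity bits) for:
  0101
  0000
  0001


Row parities: 001
Column parities: 0100

Row P: 001, Col P: 0100, Corner: 1


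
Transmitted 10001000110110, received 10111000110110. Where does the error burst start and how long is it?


XOR: 00110000000000

Burst at position 2, length 2


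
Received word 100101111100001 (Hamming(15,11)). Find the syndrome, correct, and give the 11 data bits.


Syndrome = 0: no error detected

Data: 00111100001 (no errors)


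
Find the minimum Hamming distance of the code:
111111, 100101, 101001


Comparing all pairs, minimum distance: 2
Can detect 1 errors, correct 0 errors

2


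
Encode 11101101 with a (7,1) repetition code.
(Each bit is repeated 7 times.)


Each bit -> 7 copies

11111111111111111111100000001111111111111100000001111111


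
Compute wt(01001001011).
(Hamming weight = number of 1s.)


Counting 1s in 01001001011

5


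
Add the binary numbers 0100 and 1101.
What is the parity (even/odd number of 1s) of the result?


0100 = 4
1101 = 13
Sum = 17 = 10001
1s count = 2

even parity (2 ones in 10001)


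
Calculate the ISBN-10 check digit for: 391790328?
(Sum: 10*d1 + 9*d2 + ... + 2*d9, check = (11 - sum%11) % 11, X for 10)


Weighted sum: 256
256 mod 11 = 3

Check digit: 8


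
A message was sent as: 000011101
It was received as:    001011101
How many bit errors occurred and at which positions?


XOR: 001000000

1 error(s) at position(s): 2


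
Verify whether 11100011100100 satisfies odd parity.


Number of 1s: 7

Yes, parity is correct (7 ones)


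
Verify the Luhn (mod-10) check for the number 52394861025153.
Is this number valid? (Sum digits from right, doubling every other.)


Luhn sum = 46
46 mod 10 = 6

Invalid (Luhn sum mod 10 = 6)


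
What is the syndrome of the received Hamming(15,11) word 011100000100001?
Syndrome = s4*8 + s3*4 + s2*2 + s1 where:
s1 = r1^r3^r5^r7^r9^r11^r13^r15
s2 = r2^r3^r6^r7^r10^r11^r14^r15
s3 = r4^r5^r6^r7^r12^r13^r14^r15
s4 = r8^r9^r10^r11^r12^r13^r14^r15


s1=0, s2=0, s3=0, s4=0

Syndrome = 0 (no error)


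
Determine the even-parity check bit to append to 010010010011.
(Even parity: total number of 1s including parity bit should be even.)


Number of 1s in data: 5
Parity bit: 1

1


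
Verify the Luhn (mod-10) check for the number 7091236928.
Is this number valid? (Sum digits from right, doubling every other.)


Luhn sum = 46
46 mod 10 = 6

Invalid (Luhn sum mod 10 = 6)


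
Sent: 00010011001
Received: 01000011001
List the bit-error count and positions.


XOR: 01010000000

2 error(s) at position(s): 1, 3


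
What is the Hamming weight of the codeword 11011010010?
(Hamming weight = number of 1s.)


Counting 1s in 11011010010

6


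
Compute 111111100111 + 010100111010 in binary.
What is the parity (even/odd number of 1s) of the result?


111111100111 = 4071
010100111010 = 1338
Sum = 5409 = 1010100100001
1s count = 5

odd parity (5 ones in 1010100100001)


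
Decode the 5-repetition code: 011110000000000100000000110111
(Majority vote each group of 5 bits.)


Groups: 01111, 00000, 00000, 10000, 00001, 10111
Majority votes: 100001

100001


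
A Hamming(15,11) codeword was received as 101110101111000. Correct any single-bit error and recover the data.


Syndrome = 0: no error detected

Data: 11011111000 (no errors)


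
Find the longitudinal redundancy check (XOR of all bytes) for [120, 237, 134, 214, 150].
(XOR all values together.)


XOR chain: 120 ^ 237 ^ 134 ^ 214 ^ 150 = 83

83


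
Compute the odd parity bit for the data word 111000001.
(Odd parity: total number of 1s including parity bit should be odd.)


Number of 1s in data: 4
Parity bit: 1

1


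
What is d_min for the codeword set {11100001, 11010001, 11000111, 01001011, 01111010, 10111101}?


Comparing all pairs, minimum distance: 2
Can detect 1 errors, correct 0 errors

2


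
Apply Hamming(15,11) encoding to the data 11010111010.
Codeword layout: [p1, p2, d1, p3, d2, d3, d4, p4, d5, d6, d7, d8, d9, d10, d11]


Parity bits: p1=0, p2=1, p3=0, p4=0

011010100111010


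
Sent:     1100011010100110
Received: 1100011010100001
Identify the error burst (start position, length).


XOR: 0000000000000111

Burst at position 13, length 3


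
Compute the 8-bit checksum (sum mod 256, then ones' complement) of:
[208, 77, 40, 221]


Sum = 546 mod 256 = 34
Complement = 221

221


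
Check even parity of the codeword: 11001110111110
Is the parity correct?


Number of 1s: 10

Yes, parity is correct (10 ones)


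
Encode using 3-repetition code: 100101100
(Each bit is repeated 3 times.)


Each bit -> 3 copies

111000000111000111111000000


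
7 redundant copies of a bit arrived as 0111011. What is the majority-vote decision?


Ones: 5 out of 7
Threshold: 4

1 (5/7 voted 1)


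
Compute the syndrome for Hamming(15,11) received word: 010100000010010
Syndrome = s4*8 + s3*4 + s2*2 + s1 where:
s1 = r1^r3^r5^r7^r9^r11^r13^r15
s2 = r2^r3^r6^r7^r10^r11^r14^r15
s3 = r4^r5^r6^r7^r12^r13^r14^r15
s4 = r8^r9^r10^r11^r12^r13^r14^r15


s1=1, s2=1, s3=0, s4=0

Syndrome = 3 (error at position 3)


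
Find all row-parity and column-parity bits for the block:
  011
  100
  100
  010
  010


Row parities: 01111
Column parities: 011

Row P: 01111, Col P: 011, Corner: 0


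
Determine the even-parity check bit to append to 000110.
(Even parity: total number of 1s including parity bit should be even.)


Number of 1s in data: 2
Parity bit: 0

0


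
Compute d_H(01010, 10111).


XOR: 11101
Count of 1s: 4

4


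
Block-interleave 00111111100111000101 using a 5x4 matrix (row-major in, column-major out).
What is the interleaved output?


Matrix:
  0011
  1111
  1001
  1100
  0101
Read columns: 01110010111100011101

01110010111100011101


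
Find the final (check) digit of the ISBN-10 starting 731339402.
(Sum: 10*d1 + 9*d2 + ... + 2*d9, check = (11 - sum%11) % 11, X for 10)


Weighted sum: 209
209 mod 11 = 0

Check digit: 0


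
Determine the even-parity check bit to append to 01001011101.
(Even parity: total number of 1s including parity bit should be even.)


Number of 1s in data: 6
Parity bit: 0

0


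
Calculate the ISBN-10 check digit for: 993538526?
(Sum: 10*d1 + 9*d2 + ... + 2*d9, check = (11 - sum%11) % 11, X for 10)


Weighted sum: 326
326 mod 11 = 7

Check digit: 4


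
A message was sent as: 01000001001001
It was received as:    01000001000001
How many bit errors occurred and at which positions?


XOR: 00000000001000

1 error(s) at position(s): 10


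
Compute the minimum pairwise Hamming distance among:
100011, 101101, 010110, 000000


Comparing all pairs, minimum distance: 3
Can detect 2 errors, correct 1 errors

3


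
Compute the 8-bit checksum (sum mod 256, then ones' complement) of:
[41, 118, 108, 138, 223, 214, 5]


Sum = 847 mod 256 = 79
Complement = 176

176


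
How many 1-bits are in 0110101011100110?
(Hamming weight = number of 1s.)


Counting 1s in 0110101011100110

9


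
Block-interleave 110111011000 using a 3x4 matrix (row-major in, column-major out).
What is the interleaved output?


Matrix:
  1101
  1101
  1000
Read columns: 111110000110

111110000110


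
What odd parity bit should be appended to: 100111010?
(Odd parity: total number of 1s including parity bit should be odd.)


Number of 1s in data: 5
Parity bit: 0

0


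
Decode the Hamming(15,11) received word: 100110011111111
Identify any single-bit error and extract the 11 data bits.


Syndrome = 0: no error detected

Data: 01001111111 (no errors)


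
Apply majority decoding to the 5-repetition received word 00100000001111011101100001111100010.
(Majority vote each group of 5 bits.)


Groups: 00100, 00000, 11110, 11101, 10000, 11111, 00010
Majority votes: 0011010

0011010


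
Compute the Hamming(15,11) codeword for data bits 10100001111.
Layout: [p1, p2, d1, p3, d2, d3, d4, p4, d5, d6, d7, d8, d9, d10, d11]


Parity bits: p1=1, p2=0, p3=1, p4=0

101101000001111


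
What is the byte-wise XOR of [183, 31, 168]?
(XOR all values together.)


XOR chain: 183 ^ 31 ^ 168 = 0

0


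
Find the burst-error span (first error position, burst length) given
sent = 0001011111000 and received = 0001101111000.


XOR: 0000110000000

Burst at position 4, length 2


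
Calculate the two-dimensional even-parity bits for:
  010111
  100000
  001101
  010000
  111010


Row parities: 01110
Column parities: 010000

Row P: 01110, Col P: 010000, Corner: 1


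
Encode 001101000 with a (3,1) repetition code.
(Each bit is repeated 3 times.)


Each bit -> 3 copies

000000111111000111000000000


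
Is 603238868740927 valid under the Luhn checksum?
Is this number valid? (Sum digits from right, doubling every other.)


Luhn sum = 71
71 mod 10 = 1

Invalid (Luhn sum mod 10 = 1)


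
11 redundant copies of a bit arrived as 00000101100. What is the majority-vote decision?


Ones: 3 out of 11
Threshold: 6

0 (3/11 voted 1)


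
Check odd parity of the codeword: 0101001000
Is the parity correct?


Number of 1s: 3

Yes, parity is correct (3 ones)


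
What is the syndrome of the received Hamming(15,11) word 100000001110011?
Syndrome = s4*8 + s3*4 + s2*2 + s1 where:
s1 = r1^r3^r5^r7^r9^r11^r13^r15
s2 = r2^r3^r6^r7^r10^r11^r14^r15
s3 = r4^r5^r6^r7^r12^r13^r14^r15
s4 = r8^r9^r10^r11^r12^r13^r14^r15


s1=0, s2=0, s3=0, s4=1

Syndrome = 8 (error at position 8)


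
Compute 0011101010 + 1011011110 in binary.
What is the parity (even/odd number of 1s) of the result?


0011101010 = 234
1011011110 = 734
Sum = 968 = 1111001000
1s count = 5

odd parity (5 ones in 1111001000)


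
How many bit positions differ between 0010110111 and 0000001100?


XOR: 0010111011
Count of 1s: 6

6


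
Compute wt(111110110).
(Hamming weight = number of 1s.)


Counting 1s in 111110110

7


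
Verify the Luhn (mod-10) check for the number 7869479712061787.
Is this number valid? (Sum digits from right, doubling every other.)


Luhn sum = 89
89 mod 10 = 9

Invalid (Luhn sum mod 10 = 9)


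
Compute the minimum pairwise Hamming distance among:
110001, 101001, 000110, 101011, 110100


Comparing all pairs, minimum distance: 1
Can detect 0 errors, correct 0 errors

1


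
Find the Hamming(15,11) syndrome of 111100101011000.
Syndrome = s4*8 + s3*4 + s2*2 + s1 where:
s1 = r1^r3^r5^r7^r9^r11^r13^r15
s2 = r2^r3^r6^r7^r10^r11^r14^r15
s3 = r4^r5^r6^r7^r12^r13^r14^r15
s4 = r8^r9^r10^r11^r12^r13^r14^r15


s1=1, s2=0, s3=1, s4=1

Syndrome = 13 (error at position 13)


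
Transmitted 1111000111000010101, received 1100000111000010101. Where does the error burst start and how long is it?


XOR: 0011000000000000000

Burst at position 2, length 2


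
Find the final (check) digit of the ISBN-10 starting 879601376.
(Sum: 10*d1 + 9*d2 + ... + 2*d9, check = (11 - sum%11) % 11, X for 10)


Weighted sum: 307
307 mod 11 = 10

Check digit: 1


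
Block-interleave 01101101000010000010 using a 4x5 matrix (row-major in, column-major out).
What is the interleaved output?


Matrix:
  01101
  10100
  00100
  00010
Read columns: 01001000111000011000

01001000111000011000


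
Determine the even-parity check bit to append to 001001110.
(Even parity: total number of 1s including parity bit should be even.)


Number of 1s in data: 4
Parity bit: 0

0


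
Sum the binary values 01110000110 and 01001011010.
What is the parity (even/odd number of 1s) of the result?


01110000110 = 902
01001011010 = 602
Sum = 1504 = 10111100000
1s count = 5

odd parity (5 ones in 10111100000)
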